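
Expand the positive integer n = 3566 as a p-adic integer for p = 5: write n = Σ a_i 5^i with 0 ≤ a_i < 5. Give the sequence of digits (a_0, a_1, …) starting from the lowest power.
(a_0, a_1, …) = (1, 3, 2, 3, 0, 1)

Repeated division by 5 gives the digits low-to-high: 3566 = 1 + 3·5^1 + 2·5^2 + 3·5^3 + 1·5^5. Digit sequence: (1, 3, 2, 3, 0, 1).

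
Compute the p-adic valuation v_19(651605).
v_19(651605) = 4

v_19(n) is the largest exponent k such that 19^k divides n. Factor out: 651605 = 19^4 · 5. (Sign doesn't affect v_p.) So v_19(651605) = 4.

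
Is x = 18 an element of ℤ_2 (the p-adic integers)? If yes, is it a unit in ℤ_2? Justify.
x ∈ ℤ_2 but not a unit; v_2(x) = 1 > 0

ℤ_2 = {x ∈ ℚ_2 : v_2(x) ≥ 0} and ℤ_2^× = {x ∈ ℤ_2 : v_2(x) = 0}. Here v_2(18) = v_2(num) − v_2(den) = 1; compare against these criteria.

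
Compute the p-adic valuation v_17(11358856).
v_17(11358856) = 5

v_17(n) is the largest exponent k such that 17^k divides n. Factor out: 11358856 = 17^5 · 8. (Sign doesn't affect v_p.) So v_17(11358856) = 5.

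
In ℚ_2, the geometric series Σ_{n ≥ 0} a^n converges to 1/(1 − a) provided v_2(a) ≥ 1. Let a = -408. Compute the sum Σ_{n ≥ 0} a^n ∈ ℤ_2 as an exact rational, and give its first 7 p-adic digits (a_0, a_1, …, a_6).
Σ a^n = 1/(1 − a) = 1/409;  first 7 digits = (1, 0, 0, 1, 0, 1, 0)

v_2(a) = 3 ≥ 1, so the series converges in ℤ_2 to 1/(1 − a) = 1/(1 − (-408)) = 1/409. Expand this rational in ℤ_2: compute digits iteratively via d_i = x_i mod 2, x_{i+1} = (x_i − d_i)/2. The first 7 digits are (1, 0, 0, 1, 0, 1, 0).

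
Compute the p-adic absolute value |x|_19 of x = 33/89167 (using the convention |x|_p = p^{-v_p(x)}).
|33/89167|_19 = 6859

Step 1 — compute v_19(x) by factoring powers of 19 out of the numerator and denominator: v_19(33/89167) = -3. Step 2 — apply |x|_p = p^{-v_p(x)} = 19^{3} = 6859.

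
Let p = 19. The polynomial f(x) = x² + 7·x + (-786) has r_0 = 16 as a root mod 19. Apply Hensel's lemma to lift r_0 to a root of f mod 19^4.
r_3 = 111622 (mod 130321)

Hensel: r_{i+1} = r_i − f(r_i)·(f′(r_i))^{-1} mod 19^{i+2}, f′(x) = 2x + 7. Iterate:
  r_0 = 16 (mod 19)
  r_1 = 73 (mod 361)
  r_2 = 1878 (mod 6859)
  r_3 = 111622 (mod 130321)
Final: r = 111622 satisfies f(r) ≡ 0 mod 19^4.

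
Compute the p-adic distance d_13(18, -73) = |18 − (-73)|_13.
d_13(18, -73) = 1/13

Step 1 — x − y = 18 − (-73) = 91. Step 2 — v_13(91) = 1 (factor: 91 = (13^1 · 7); the sign does not affect v_p). Step 3 — |x − y|_13 = 13^{-1} = 1/13.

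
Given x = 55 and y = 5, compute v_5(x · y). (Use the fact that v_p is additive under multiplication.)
v_5(275) = 2

v_p(x) = 1 (factor: 55 = 5^1 · 11); v_p(y) = 1 (factor: 5 = 5^1 · 1). Additivity: v_p(xy) = v_p(x) + v_p(y) = 1 + 1 = 2. (Direct check: xy = 275 = 5^2 · (11).)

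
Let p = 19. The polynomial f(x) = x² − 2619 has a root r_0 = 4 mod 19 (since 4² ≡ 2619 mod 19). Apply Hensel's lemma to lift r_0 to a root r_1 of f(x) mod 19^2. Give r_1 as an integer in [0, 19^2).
r_1 = 194 (mod 361)

Hensel's recurrence: r_{i+1} = r_i − f(r_i)·(f′(r_i))^{-1} mod 19^{i+2}, with f′(x) = 2x. Iterate:
  r_0 = 4 (mod 19)
  r_1 = 194 (mod 361)
Final: r_1 = 194, and one checks f(r_1) ≡ 0 mod 19^2.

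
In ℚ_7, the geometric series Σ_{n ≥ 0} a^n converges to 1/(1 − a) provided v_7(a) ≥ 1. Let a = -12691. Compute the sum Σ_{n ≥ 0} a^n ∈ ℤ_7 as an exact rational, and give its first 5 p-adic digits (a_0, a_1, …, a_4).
Σ a^n = 1/(1 − a) = 1/12692;  first 5 digits = (1, 0, 0, 5, 1)

v_7(a) = 3 ≥ 1, so the series converges in ℤ_7 to 1/(1 − a) = 1/(1 − (-12691)) = 1/12692. Expand this rational in ℤ_7: compute digits iteratively via d_i = x_i mod 7, x_{i+1} = (x_i − d_i)/7. The first 5 digits are (1, 0, 0, 5, 1).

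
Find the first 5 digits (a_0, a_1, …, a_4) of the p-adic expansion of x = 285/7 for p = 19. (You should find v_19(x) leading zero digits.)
(a_0, …, a_4) = (0, 13, 13, 2, 8)

v_19(285/7) = 1, so a_0 = ... = a_0 = 0. Factor out: x = 19^1 · u with u = 15/7 a unit in ℤ_19. Expand u iteratively via a_{v+i} = u_i mod 19, u_{i+1} = (u_i − a_{v+i})/19:
  u_0 = 15/7;  a_1 = 13;  u_1 = (u_0 − 13)/19 = -4/7
  u_1 = -4/7;  a_2 = 13;  u_2 = (u_1 − 13)/19 = -5/7
  u_2 = -5/7;  a_3 = 2;  u_3 = (u_2 − 2)/19 = -1/7
  u_3 = -1/7;  a_4 = 8;  u_4 = (u_3 − 8)/19 = -3/7
Digits: (0, 13, 13, 2, 8).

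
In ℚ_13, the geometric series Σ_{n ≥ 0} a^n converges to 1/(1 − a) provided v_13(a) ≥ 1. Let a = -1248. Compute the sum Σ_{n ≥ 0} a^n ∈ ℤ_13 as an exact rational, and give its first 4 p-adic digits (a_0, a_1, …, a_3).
Σ a^n = 1/(1 − a) = 1/1249;  first 4 digits = (1, 8, 4, 11)

v_13(a) = 1 ≥ 1, so the series converges in ℤ_13 to 1/(1 − a) = 1/(1 − (-1248)) = 1/1249. Expand this rational in ℤ_13: compute digits iteratively via d_i = x_i mod 13, x_{i+1} = (x_i − d_i)/13. The first 4 digits are (1, 8, 4, 11).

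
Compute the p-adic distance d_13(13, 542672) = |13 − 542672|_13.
d_13(13, 542672) = 1/28561

Step 1 — x − y = 13 − 542672 = -542659. Step 2 — v_13(-542659) = 4 (factor: -542659 = −(13^4 · 19); the sign does not affect v_p). Step 3 — |x − y|_13 = 13^{-4} = 1/28561.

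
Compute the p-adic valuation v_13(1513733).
v_13(1513733) = 4

v_13(n) is the largest exponent k such that 13^k divides n. Factor out: 1513733 = 13^4 · 53. (Sign doesn't affect v_p.) So v_13(1513733) = 4.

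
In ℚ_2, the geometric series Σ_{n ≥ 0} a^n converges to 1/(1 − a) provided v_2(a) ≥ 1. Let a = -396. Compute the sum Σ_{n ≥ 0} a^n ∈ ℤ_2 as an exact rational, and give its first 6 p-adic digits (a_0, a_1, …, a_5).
Σ a^n = 1/(1 − a) = 1/397;  first 6 digits = (1, 0, 1, 0, 0, 0)

v_2(a) = 2 ≥ 1, so the series converges in ℤ_2 to 1/(1 − a) = 1/(1 − (-396)) = 1/397. Expand this rational in ℤ_2: compute digits iteratively via d_i = x_i mod 2, x_{i+1} = (x_i − d_i)/2. The first 6 digits are (1, 0, 1, 0, 0, 0).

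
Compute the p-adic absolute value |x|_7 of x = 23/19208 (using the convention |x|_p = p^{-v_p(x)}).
|23/19208|_7 = 2401

Step 1 — compute v_7(x) by factoring powers of 7 out of the numerator and denominator: v_7(23/19208) = -4. Step 2 — apply |x|_p = p^{-v_p(x)} = 7^{4} = 2401.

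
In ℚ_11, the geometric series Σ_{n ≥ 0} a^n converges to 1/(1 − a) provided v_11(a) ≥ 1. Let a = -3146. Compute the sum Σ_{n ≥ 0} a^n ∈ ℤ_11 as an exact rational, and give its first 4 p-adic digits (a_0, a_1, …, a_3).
Σ a^n = 1/(1 − a) = 1/3147;  first 4 digits = (1, 0, 7, 8)

v_11(a) = 2 ≥ 1, so the series converges in ℤ_11 to 1/(1 − a) = 1/(1 − (-3146)) = 1/3147. Expand this rational in ℤ_11: compute digits iteratively via d_i = x_i mod 11, x_{i+1} = (x_i − d_i)/11. The first 4 digits are (1, 0, 7, 8).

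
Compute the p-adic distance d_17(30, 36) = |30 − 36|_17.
d_17(30, 36) = 1

Step 1 — x − y = 30 − 36 = -6. Step 2 — v_17(-6) = 0 (factor: -6 = −(17^0 · 6); the sign does not affect v_p). Step 3 — |x − y|_17 = 17^{0} = 1.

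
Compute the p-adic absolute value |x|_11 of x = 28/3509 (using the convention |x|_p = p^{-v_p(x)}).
|28/3509|_11 = 121

Step 1 — compute v_11(x) by factoring powers of 11 out of the numerator and denominator: v_11(28/3509) = -2. Step 2 — apply |x|_p = p^{-v_p(x)} = 11^{2} = 121.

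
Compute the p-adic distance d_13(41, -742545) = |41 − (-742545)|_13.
d_13(41, -742545) = 1/371293

Step 1 — x − y = 41 − (-742545) = 742586. Step 2 — v_13(742586) = 5 (factor: 742586 = (13^5 · 2); the sign does not affect v_p). Step 3 — |x − y|_13 = 13^{-5} = 1/371293.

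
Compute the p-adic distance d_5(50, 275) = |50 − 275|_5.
d_5(50, 275) = 1/25

Step 1 — x − y = 50 − 275 = -225. Step 2 — v_5(-225) = 2 (factor: -225 = −(5^2 · 9); the sign does not affect v_p). Step 3 — |x − y|_5 = 5^{-2} = 1/25.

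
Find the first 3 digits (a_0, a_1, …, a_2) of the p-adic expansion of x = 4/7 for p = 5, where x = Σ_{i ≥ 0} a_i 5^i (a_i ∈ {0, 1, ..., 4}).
(a_0, …, a_2) = (2, 4, 2)

v_5(4/7) = 0 (numerator and denominator both coprime to 5), so x ∈ ℤ_5^×. Compute digits iteratively via a_i = x_i mod 5, x_{i+1} = (x_i − a_i)/5, with x_0 = x:
  x_0 = 4/7;  a_0 = 2;  x_1 = (x_0 − 2)/5 = -2/7
  x_1 = -2/7;  a_1 = 4;  x_2 = (x_1 − 4)/5 = -6/7
  x_2 = -6/7;  a_2 = 2;  x_3 = (x_2 − 2)/5 = -4/7
Digits: (2, 4, 2).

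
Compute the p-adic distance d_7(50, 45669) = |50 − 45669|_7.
d_7(50, 45669) = 1/2401

Step 1 — x − y = 50 − 45669 = -45619. Step 2 — v_7(-45619) = 4 (factor: -45619 = −(7^4 · 19); the sign does not affect v_p). Step 3 — |x − y|_7 = 7^{-4} = 1/2401.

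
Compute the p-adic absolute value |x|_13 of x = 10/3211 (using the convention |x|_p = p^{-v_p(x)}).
|10/3211|_13 = 169

Step 1 — compute v_13(x) by factoring powers of 13 out of the numerator and denominator: v_13(10/3211) = -2. Step 2 — apply |x|_p = p^{-v_p(x)} = 13^{2} = 169.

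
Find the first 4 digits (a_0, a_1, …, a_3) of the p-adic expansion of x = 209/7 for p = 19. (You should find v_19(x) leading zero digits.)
(a_0, …, a_3) = (0, 7, 16, 10)

v_19(209/7) = 1, so a_0 = ... = a_0 = 0. Factor out: x = 19^1 · u with u = 11/7 a unit in ℤ_19. Expand u iteratively via a_{v+i} = u_i mod 19, u_{i+1} = (u_i − a_{v+i})/19:
  u_0 = 11/7;  a_1 = 7;  u_1 = (u_0 − 7)/19 = -2/7
  u_1 = -2/7;  a_2 = 16;  u_2 = (u_1 − 16)/19 = -6/7
  u_2 = -6/7;  a_3 = 10;  u_3 = (u_2 − 10)/19 = -4/7
Digits: (0, 7, 16, 10).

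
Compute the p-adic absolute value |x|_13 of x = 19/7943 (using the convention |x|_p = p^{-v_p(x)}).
|19/7943|_13 = 169

Step 1 — compute v_13(x) by factoring powers of 13 out of the numerator and denominator: v_13(19/7943) = -2. Step 2 — apply |x|_p = p^{-v_p(x)} = 13^{2} = 169.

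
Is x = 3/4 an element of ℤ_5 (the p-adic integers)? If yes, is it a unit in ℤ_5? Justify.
x ∈ ℤ_5^× (unit); v_5(x) = 0

ℤ_5 = {x ∈ ℚ_5 : v_5(x) ≥ 0} and ℤ_5^× = {x ∈ ℤ_5 : v_5(x) = 0}. Here v_5(3/4) = v_5(num) − v_5(den) = 0; compare against these criteria.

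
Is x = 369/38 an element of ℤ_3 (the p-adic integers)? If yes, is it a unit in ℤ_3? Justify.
x ∈ ℤ_3 but not a unit; v_3(x) = 2 > 0

ℤ_3 = {x ∈ ℚ_3 : v_3(x) ≥ 0} and ℤ_3^× = {x ∈ ℤ_3 : v_3(x) = 0}. Here v_3(369/38) = v_3(num) − v_3(den) = 2; compare against these criteria.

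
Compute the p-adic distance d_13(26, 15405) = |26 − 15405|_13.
d_13(26, 15405) = 1/2197

Step 1 — x − y = 26 − 15405 = -15379. Step 2 — v_13(-15379) = 3 (factor: -15379 = −(13^3 · 7); the sign does not affect v_p). Step 3 — |x − y|_13 = 13^{-3} = 1/2197.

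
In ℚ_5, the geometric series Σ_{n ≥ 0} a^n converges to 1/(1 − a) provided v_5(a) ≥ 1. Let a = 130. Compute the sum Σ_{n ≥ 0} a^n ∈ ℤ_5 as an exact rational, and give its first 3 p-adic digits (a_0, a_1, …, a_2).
Σ a^n = 1/(1 − a) = -1/129;  first 3 digits = (1, 1, 1)

v_5(a) = 1 ≥ 1, so the series converges in ℤ_5 to 1/(1 − a) = 1/(1 − 130) = -1/129. Expand this rational in ℤ_5: compute digits iteratively via d_i = x_i mod 5, x_{i+1} = (x_i − d_i)/5. The first 3 digits are (1, 1, 1).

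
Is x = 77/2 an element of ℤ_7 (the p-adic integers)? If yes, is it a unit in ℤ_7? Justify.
x ∈ ℤ_7 but not a unit; v_7(x) = 1 > 0

ℤ_7 = {x ∈ ℚ_7 : v_7(x) ≥ 0} and ℤ_7^× = {x ∈ ℤ_7 : v_7(x) = 0}. Here v_7(77/2) = v_7(num) − v_7(den) = 1; compare against these criteria.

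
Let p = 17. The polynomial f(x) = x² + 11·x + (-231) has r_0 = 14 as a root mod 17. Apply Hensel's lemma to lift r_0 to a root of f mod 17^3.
r_2 = 1493 (mod 4913)

Hensel: r_{i+1} = r_i − f(r_i)·(f′(r_i))^{-1} mod 17^{i+2}, f′(x) = 2x + 11. Iterate:
  r_0 = 14 (mod 17)
  r_1 = 48 (mod 289)
  r_2 = 1493 (mod 4913)
Final: r = 1493 satisfies f(r) ≡ 0 mod 17^3.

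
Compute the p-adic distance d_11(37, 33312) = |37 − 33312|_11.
d_11(37, 33312) = 1/1331

Step 1 — x − y = 37 − 33312 = -33275. Step 2 — v_11(-33275) = 3 (factor: -33275 = −(11^3 · 25); the sign does not affect v_p). Step 3 — |x − y|_11 = 11^{-3} = 1/1331.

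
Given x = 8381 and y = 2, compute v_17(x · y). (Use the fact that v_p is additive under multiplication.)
v_17(16762) = 2

v_p(x) = 2 (factor: 8381 = 17^2 · 29); v_p(y) = 0 (factor: 2 = 17^0 · 2). Additivity: v_p(xy) = v_p(x) + v_p(y) = 2 + 0 = 2. (Direct check: xy = 16762 = 17^2 · (58).)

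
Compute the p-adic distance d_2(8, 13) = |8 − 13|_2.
d_2(8, 13) = 1

Step 1 — x − y = 8 − 13 = -5. Step 2 — v_2(-5) = 0 (factor: -5 = −(2^0 · 5); the sign does not affect v_p). Step 3 — |x − y|_2 = 2^{0} = 1.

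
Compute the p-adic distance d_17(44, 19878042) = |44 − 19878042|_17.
d_17(44, 19878042) = 1/1419857

Step 1 — x − y = 44 − 19878042 = -19877998. Step 2 — v_17(-19877998) = 5 (factor: -19877998 = −(17^5 · 14); the sign does not affect v_p). Step 3 — |x − y|_17 = 17^{-5} = 1/1419857.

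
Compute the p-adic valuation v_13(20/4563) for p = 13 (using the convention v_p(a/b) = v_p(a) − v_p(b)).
v_13(20/4563) = -2

Factor powers of 13 from the numerator and denominator of the reduced fraction: 20 = 13^0 · 20 and 4563 = 13^2 · 27. Apply v_p(a/b) = v_p(a) − v_p(b): v_13(20/4563) = 0 − 2 = -2.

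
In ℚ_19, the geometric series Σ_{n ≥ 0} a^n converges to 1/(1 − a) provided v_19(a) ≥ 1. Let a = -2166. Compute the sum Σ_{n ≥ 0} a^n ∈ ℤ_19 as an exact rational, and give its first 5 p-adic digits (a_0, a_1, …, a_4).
Σ a^n = 1/(1 − a) = 1/2167;  first 5 digits = (1, 0, 13, 18, 16)

v_19(a) = 2 ≥ 1, so the series converges in ℤ_19 to 1/(1 − a) = 1/(1 − (-2166)) = 1/2167. Expand this rational in ℤ_19: compute digits iteratively via d_i = x_i mod 19, x_{i+1} = (x_i − d_i)/19. The first 5 digits are (1, 0, 13, 18, 16).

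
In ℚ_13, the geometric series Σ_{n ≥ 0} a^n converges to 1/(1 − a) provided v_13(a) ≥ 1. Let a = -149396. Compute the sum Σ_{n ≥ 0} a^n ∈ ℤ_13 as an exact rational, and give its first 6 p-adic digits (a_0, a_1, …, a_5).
Σ a^n = 1/(1 − a) = 1/149397;  first 6 digits = (1, 0, 0, 10, 7, 12)

v_13(a) = 3 ≥ 1, so the series converges in ℤ_13 to 1/(1 − a) = 1/(1 − (-149396)) = 1/149397. Expand this rational in ℤ_13: compute digits iteratively via d_i = x_i mod 13, x_{i+1} = (x_i − d_i)/13. The first 6 digits are (1, 0, 0, 10, 7, 12).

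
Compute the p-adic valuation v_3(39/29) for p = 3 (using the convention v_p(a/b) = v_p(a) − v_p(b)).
v_3(39/29) = 1

Factor powers of 3 from the numerator and denominator of the reduced fraction: 39 = 3^1 · 13 and 29 = 3^0 · 29. Apply v_p(a/b) = v_p(a) − v_p(b): v_3(39/29) = 1 − 0 = 1.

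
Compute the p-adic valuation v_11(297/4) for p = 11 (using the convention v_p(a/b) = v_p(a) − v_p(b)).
v_11(297/4) = 1

Factor powers of 11 from the numerator and denominator of the reduced fraction: 297 = 11^1 · 27 and 4 = 11^0 · 4. Apply v_p(a/b) = v_p(a) − v_p(b): v_11(297/4) = 1 − 0 = 1.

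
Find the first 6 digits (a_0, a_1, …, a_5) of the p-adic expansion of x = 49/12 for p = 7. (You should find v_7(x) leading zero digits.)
(a_0, …, a_5) = (0, 0, 3, 6, 2, 6)

v_7(49/12) = 2, so a_0 = ... = a_1 = 0. Factor out: x = 7^2 · u with u = 1/12 a unit in ℤ_7. Expand u iteratively via a_{v+i} = u_i mod 7, u_{i+1} = (u_i − a_{v+i})/7:
  u_0 = 1/12;  a_2 = 3;  u_1 = (u_0 − 3)/7 = -5/12
  u_1 = -5/12;  a_3 = 6;  u_2 = (u_1 − 6)/7 = -11/12
  u_2 = -11/12;  a_4 = 2;  u_3 = (u_2 − 2)/7 = -5/12
  u_3 = -5/12;  a_5 = 6;  u_4 = (u_3 − 6)/7 = -11/12
Digits: (0, 0, 3, 6, 2, 6).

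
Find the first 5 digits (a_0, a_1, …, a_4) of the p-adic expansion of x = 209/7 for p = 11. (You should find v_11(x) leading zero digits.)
(a_0, …, a_4) = (0, 9, 1, 3, 6)

v_11(209/7) = 1, so a_0 = ... = a_0 = 0. Factor out: x = 11^1 · u with u = 19/7 a unit in ℤ_11. Expand u iteratively via a_{v+i} = u_i mod 11, u_{i+1} = (u_i − a_{v+i})/11:
  u_0 = 19/7;  a_1 = 9;  u_1 = (u_0 − 9)/11 = -4/7
  u_1 = -4/7;  a_2 = 1;  u_2 = (u_1 − 1)/11 = -1/7
  u_2 = -1/7;  a_3 = 3;  u_3 = (u_2 − 3)/11 = -2/7
  u_3 = -2/7;  a_4 = 6;  u_4 = (u_3 − 6)/11 = -4/7
Digits: (0, 9, 1, 3, 6).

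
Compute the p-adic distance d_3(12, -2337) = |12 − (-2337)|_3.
d_3(12, -2337) = 1/81

Step 1 — x − y = 12 − (-2337) = 2349. Step 2 — v_3(2349) = 4 (factor: 2349 = (3^4 · 29); the sign does not affect v_p). Step 3 — |x − y|_3 = 3^{-4} = 1/81.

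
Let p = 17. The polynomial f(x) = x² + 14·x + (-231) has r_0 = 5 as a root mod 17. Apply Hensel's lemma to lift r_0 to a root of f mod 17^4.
r_3 = 24961 (mod 83521)

Hensel: r_{i+1} = r_i − f(r_i)·(f′(r_i))^{-1} mod 17^{i+2}, f′(x) = 2x + 14. Iterate:
  r_0 = 5 (mod 17)
  r_1 = 107 (mod 289)
  r_2 = 396 (mod 4913)
  r_3 = 24961 (mod 83521)
Final: r = 24961 satisfies f(r) ≡ 0 mod 17^4.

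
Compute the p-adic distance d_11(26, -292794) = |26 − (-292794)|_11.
d_11(26, -292794) = 1/14641

Step 1 — x − y = 26 − (-292794) = 292820. Step 2 — v_11(292820) = 4 (factor: 292820 = (11^4 · 20); the sign does not affect v_p). Step 3 — |x − y|_11 = 11^{-4} = 1/14641.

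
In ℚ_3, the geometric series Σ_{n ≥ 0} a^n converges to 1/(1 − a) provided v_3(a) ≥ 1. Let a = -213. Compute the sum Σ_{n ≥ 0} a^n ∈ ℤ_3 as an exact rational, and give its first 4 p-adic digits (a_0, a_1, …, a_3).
Σ a^n = 1/(1 − a) = 1/214;  first 4 digits = (1, 1, 1, 2)

v_3(a) = 1 ≥ 1, so the series converges in ℤ_3 to 1/(1 − a) = 1/(1 − (-213)) = 1/214. Expand this rational in ℤ_3: compute digits iteratively via d_i = x_i mod 3, x_{i+1} = (x_i − d_i)/3. The first 4 digits are (1, 1, 1, 2).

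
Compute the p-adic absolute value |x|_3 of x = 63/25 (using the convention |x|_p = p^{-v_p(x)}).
|63/25|_3 = 1/9

Step 1 — compute v_3(x) by factoring powers of 3 out of the numerator and denominator: v_3(63/25) = 2. Step 2 — apply |x|_p = p^{-v_p(x)} = 3^{-2} = 1/9.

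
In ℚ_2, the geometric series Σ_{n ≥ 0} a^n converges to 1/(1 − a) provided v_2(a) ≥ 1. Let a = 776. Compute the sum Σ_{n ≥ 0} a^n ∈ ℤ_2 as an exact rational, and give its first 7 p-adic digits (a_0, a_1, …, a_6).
Σ a^n = 1/(1 − a) = -1/775;  first 7 digits = (1, 0, 0, 1, 0, 0, 1)

v_2(a) = 3 ≥ 1, so the series converges in ℤ_2 to 1/(1 − a) = 1/(1 − 776) = -1/775. Expand this rational in ℤ_2: compute digits iteratively via d_i = x_i mod 2, x_{i+1} = (x_i − d_i)/2. The first 7 digits are (1, 0, 0, 1, 0, 0, 1).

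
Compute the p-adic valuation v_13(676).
v_13(676) = 2

v_13(n) is the largest exponent k such that 13^k divides n. Factor out: 676 = 13^2 · 4. (Sign doesn't affect v_p.) So v_13(676) = 2.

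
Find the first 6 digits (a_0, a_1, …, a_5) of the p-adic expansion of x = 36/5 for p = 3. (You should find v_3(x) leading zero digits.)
(a_0, …, a_5) = (0, 0, 2, 2, 1, 0)

v_3(36/5) = 2, so a_0 = ... = a_1 = 0. Factor out: x = 3^2 · u with u = 4/5 a unit in ℤ_3. Expand u iteratively via a_{v+i} = u_i mod 3, u_{i+1} = (u_i − a_{v+i})/3:
  u_0 = 4/5;  a_2 = 2;  u_1 = (u_0 − 2)/3 = -2/5
  u_1 = -2/5;  a_3 = 2;  u_2 = (u_1 − 2)/3 = -4/5
  u_2 = -4/5;  a_4 = 1;  u_3 = (u_2 − 1)/3 = -3/5
  u_3 = -3/5;  a_5 = 0;  u_4 = (u_3 − 0)/3 = -1/5
Digits: (0, 0, 2, 2, 1, 0).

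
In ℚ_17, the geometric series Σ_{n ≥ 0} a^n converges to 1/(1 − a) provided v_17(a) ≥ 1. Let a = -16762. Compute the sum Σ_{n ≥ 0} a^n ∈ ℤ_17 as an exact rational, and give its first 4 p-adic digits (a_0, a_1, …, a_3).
Σ a^n = 1/(1 − a) = 1/16763;  first 4 digits = (1, 0, 10, 13)

v_17(a) = 2 ≥ 1, so the series converges in ℤ_17 to 1/(1 − a) = 1/(1 − (-16762)) = 1/16763. Expand this rational in ℤ_17: compute digits iteratively via d_i = x_i mod 17, x_{i+1} = (x_i − d_i)/17. The first 4 digits are (1, 0, 10, 13).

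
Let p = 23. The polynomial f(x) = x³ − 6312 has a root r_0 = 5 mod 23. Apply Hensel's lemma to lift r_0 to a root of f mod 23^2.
r_1 = 419 (mod 529)

Hensel: r_{i+1} = r_i − f(r_i)/f′(r_i) mod 23^{i+2}, where f′(x) = 3x². Iterate:
  r_0 = 5 (mod 23)
  r_1 = 419 (mod 529)
Final: r = 419 with f(r) ≡ 0 mod 23^2.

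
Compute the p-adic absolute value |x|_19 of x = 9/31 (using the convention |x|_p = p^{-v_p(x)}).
|9/31|_19 = 1

Step 1 — compute v_19(x) by factoring powers of 19 out of the numerator and denominator: v_19(9/31) = 0. Step 2 — apply |x|_p = p^{-v_p(x)} = 19^{0} = 1.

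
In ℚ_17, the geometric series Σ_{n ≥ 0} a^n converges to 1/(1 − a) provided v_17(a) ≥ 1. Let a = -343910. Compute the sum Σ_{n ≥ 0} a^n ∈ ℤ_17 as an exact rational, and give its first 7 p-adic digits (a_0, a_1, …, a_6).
Σ a^n = 1/(1 − a) = 1/343911;  first 7 digits = (1, 0, 0, 15, 12, 16, 3)

v_17(a) = 3 ≥ 1, so the series converges in ℤ_17 to 1/(1 − a) = 1/(1 − (-343910)) = 1/343911. Expand this rational in ℤ_17: compute digits iteratively via d_i = x_i mod 17, x_{i+1} = (x_i − d_i)/17. The first 7 digits are (1, 0, 0, 15, 12, 16, 3).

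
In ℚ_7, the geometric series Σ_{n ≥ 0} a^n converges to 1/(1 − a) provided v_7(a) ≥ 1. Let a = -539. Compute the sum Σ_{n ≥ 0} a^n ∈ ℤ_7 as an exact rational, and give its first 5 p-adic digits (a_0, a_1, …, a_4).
Σ a^n = 1/(1 − a) = 1/540;  first 5 digits = (1, 0, 3, 5, 1)

v_7(a) = 2 ≥ 1, so the series converges in ℤ_7 to 1/(1 − a) = 1/(1 − (-539)) = 1/540. Expand this rational in ℤ_7: compute digits iteratively via d_i = x_i mod 7, x_{i+1} = (x_i − d_i)/7. The first 5 digits are (1, 0, 3, 5, 1).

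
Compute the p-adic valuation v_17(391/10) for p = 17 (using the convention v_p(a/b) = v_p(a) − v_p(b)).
v_17(391/10) = 1

Factor powers of 17 from the numerator and denominator of the reduced fraction: 391 = 17^1 · 23 and 10 = 17^0 · 10. Apply v_p(a/b) = v_p(a) − v_p(b): v_17(391/10) = 1 − 0 = 1.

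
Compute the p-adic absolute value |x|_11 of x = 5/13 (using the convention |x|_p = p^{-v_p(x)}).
|5/13|_11 = 1

Step 1 — compute v_11(x) by factoring powers of 11 out of the numerator and denominator: v_11(5/13) = 0. Step 2 — apply |x|_p = p^{-v_p(x)} = 11^{0} = 1.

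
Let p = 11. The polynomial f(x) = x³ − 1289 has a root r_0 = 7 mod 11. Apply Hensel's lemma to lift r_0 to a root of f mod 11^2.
r_1 = 62 (mod 121)

Hensel: r_{i+1} = r_i − f(r_i)/f′(r_i) mod 11^{i+2}, where f′(x) = 3x². Iterate:
  r_0 = 7 (mod 11)
  r_1 = 62 (mod 121)
Final: r = 62 with f(r) ≡ 0 mod 11^2.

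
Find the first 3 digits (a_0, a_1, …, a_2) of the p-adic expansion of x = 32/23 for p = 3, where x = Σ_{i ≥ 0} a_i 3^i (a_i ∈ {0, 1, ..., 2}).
(a_0, …, a_2) = (1, 0, 2)

v_3(32/23) = 0 (numerator and denominator both coprime to 3), so x ∈ ℤ_3^×. Compute digits iteratively via a_i = x_i mod 3, x_{i+1} = (x_i − a_i)/3, with x_0 = x:
  x_0 = 32/23;  a_0 = 1;  x_1 = (x_0 − 1)/3 = 3/23
  x_1 = 3/23;  a_1 = 0;  x_2 = (x_1 − 0)/3 = 1/23
  x_2 = 1/23;  a_2 = 2;  x_3 = (x_2 − 2)/3 = -15/23
Digits: (1, 0, 2).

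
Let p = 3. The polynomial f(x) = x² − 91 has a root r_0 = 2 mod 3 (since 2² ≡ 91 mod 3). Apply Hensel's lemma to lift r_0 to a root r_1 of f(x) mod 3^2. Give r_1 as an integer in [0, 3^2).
r_1 = 8 (mod 9)

Hensel's recurrence: r_{i+1} = r_i − f(r_i)·(f′(r_i))^{-1} mod 3^{i+2}, with f′(x) = 2x. Iterate:
  r_0 = 2 (mod 3)
  r_1 = 8 (mod 9)
Final: r_1 = 8, and one checks f(r_1) ≡ 0 mod 3^2.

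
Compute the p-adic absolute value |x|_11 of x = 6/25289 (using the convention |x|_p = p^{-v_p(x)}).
|6/25289|_11 = 1331

Step 1 — compute v_11(x) by factoring powers of 11 out of the numerator and denominator: v_11(6/25289) = -3. Step 2 — apply |x|_p = p^{-v_p(x)} = 11^{3} = 1331.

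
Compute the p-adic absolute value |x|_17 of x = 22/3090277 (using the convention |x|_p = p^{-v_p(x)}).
|22/3090277|_17 = 83521

Step 1 — compute v_17(x) by factoring powers of 17 out of the numerator and denominator: v_17(22/3090277) = -4. Step 2 — apply |x|_p = p^{-v_p(x)} = 17^{4} = 83521.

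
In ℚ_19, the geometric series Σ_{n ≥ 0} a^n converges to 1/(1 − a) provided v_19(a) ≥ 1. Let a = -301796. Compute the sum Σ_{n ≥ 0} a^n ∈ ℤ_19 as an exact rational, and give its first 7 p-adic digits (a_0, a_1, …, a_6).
Σ a^n = 1/(1 − a) = 1/301797;  first 7 digits = (1, 0, 0, 13, 16, 18, 16)

v_19(a) = 3 ≥ 1, so the series converges in ℤ_19 to 1/(1 − a) = 1/(1 − (-301796)) = 1/301797. Expand this rational in ℤ_19: compute digits iteratively via d_i = x_i mod 19, x_{i+1} = (x_i − d_i)/19. The first 7 digits are (1, 0, 0, 13, 16, 18, 16).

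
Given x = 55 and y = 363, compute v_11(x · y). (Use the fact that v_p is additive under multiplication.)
v_11(19965) = 3

v_p(x) = 1 (factor: 55 = 11^1 · 5); v_p(y) = 2 (factor: 363 = 11^2 · 3). Additivity: v_p(xy) = v_p(x) + v_p(y) = 1 + 2 = 3. (Direct check: xy = 19965 = 11^3 · (15).)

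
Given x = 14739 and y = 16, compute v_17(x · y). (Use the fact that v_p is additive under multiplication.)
v_17(235824) = 3

v_p(x) = 3 (factor: 14739 = 17^3 · 3); v_p(y) = 0 (factor: 16 = 17^0 · 16). Additivity: v_p(xy) = v_p(x) + v_p(y) = 3 + 0 = 3. (Direct check: xy = 235824 = 17^3 · (48).)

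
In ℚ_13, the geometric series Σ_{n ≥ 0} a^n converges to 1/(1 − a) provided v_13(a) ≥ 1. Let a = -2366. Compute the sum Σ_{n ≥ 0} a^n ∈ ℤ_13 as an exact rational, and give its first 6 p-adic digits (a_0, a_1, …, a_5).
Σ a^n = 1/(1 − a) = 1/2367;  first 6 digits = (1, 0, 12, 11, 0, 2)

v_13(a) = 2 ≥ 1, so the series converges in ℤ_13 to 1/(1 − a) = 1/(1 − (-2366)) = 1/2367. Expand this rational in ℤ_13: compute digits iteratively via d_i = x_i mod 13, x_{i+1} = (x_i − d_i)/13. The first 6 digits are (1, 0, 12, 11, 0, 2).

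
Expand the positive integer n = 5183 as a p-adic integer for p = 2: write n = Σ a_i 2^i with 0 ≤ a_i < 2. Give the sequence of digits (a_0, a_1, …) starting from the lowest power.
(a_0, a_1, …) = (1, 1, 1, 1, 1, 1, 0, 0, 0, 0, 1, 0, 1)

Repeated division by 2 gives the digits low-to-high: 5183 = 1 + 1·2^1 + 1·2^2 + 1·2^3 + 1·2^4 + 1·2^5 + 1·2^10 + 1·2^12. Digit sequence: (1, 1, 1, 1, 1, 1, 0, 0, 0, 0, 1, 0, 1).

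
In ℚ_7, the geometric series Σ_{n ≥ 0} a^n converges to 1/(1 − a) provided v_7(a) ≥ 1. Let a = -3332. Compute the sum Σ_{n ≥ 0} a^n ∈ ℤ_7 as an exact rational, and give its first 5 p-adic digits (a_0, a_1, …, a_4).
Σ a^n = 1/(1 − a) = 1/3333;  first 5 digits = (1, 0, 2, 4, 2)

v_7(a) = 2 ≥ 1, so the series converges in ℤ_7 to 1/(1 − a) = 1/(1 − (-3332)) = 1/3333. Expand this rational in ℤ_7: compute digits iteratively via d_i = x_i mod 7, x_{i+1} = (x_i − d_i)/7. The first 5 digits are (1, 0, 2, 4, 2).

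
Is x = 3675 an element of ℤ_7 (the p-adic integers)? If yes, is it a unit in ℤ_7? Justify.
x ∈ ℤ_7 but not a unit; v_7(x) = 2 > 0

ℤ_7 = {x ∈ ℚ_7 : v_7(x) ≥ 0} and ℤ_7^× = {x ∈ ℤ_7 : v_7(x) = 0}. Here v_7(3675) = v_7(num) − v_7(den) = 2; compare against these criteria.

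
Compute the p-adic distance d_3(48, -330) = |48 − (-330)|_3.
d_3(48, -330) = 1/27

Step 1 — x − y = 48 − (-330) = 378. Step 2 — v_3(378) = 3 (factor: 378 = (3^3 · 14); the sign does not affect v_p). Step 3 — |x − y|_3 = 3^{-3} = 1/27.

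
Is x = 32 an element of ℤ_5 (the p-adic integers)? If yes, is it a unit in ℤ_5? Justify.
x ∈ ℤ_5^× (unit); v_5(x) = 0

ℤ_5 = {x ∈ ℚ_5 : v_5(x) ≥ 0} and ℤ_5^× = {x ∈ ℤ_5 : v_5(x) = 0}. Here v_5(32) = v_5(num) − v_5(den) = 0; compare against these criteria.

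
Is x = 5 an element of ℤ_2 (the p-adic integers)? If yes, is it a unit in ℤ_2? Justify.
x ∈ ℤ_2^× (unit); v_2(x) = 0

ℤ_2 = {x ∈ ℚ_2 : v_2(x) ≥ 0} and ℤ_2^× = {x ∈ ℤ_2 : v_2(x) = 0}. Here v_2(5) = v_2(num) − v_2(den) = 0; compare against these criteria.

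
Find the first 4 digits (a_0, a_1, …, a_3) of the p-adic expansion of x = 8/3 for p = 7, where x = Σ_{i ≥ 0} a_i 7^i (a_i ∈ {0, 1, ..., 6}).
(a_0, …, a_3) = (5, 2, 2, 2)

v_7(8/3) = 0 (numerator and denominator both coprime to 7), so x ∈ ℤ_7^×. Compute digits iteratively via a_i = x_i mod 7, x_{i+1} = (x_i − a_i)/7, with x_0 = x:
  x_0 = 8/3;  a_0 = 5;  x_1 = (x_0 − 5)/7 = -1/3
  x_1 = -1/3;  a_1 = 2;  x_2 = (x_1 − 2)/7 = -1/3
  x_2 = -1/3;  a_2 = 2;  x_3 = (x_2 − 2)/7 = -1/3
  x_3 = -1/3;  a_3 = 2;  x_4 = (x_3 − 2)/7 = -1/3
Digits: (5, 2, 2, 2).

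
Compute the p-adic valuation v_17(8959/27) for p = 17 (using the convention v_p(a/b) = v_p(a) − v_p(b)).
v_17(8959/27) = 2

Factor powers of 17 from the numerator and denominator of the reduced fraction: 8959 = 17^2 · 31 and 27 = 17^0 · 27. Apply v_p(a/b) = v_p(a) − v_p(b): v_17(8959/27) = 2 − 0 = 2.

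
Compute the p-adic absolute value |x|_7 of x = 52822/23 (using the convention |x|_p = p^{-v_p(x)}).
|52822/23|_7 = 1/2401

Step 1 — compute v_7(x) by factoring powers of 7 out of the numerator and denominator: v_7(52822/23) = 4. Step 2 — apply |x|_p = p^{-v_p(x)} = 7^{-4} = 1/2401.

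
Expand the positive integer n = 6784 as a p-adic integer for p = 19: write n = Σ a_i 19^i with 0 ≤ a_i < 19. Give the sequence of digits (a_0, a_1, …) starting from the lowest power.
(a_0, a_1, …) = (1, 15, 18)

Repeated division by 19 gives the digits low-to-high: 6784 = 1 + 15·19^1 + 18·19^2. Digit sequence: (1, 15, 18).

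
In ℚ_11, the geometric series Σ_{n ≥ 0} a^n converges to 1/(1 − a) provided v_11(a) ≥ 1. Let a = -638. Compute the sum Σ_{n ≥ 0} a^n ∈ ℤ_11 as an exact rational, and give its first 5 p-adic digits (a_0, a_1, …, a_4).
Σ a^n = 1/(1 − a) = 1/639;  first 5 digits = (1, 8, 3, 3, 4)

v_11(a) = 1 ≥ 1, so the series converges in ℤ_11 to 1/(1 − a) = 1/(1 − (-638)) = 1/639. Expand this rational in ℤ_11: compute digits iteratively via d_i = x_i mod 11, x_{i+1} = (x_i − d_i)/11. The first 5 digits are (1, 8, 3, 3, 4).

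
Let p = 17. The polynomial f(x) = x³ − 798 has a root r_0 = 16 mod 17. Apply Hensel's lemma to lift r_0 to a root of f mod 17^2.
r_1 = 169 (mod 289)

Hensel: r_{i+1} = r_i − f(r_i)/f′(r_i) mod 17^{i+2}, where f′(x) = 3x². Iterate:
  r_0 = 16 (mod 17)
  r_1 = 169 (mod 289)
Final: r = 169 with f(r) ≡ 0 mod 17^2.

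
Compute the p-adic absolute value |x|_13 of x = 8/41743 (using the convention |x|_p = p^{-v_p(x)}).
|8/41743|_13 = 2197

Step 1 — compute v_13(x) by factoring powers of 13 out of the numerator and denominator: v_13(8/41743) = -3. Step 2 — apply |x|_p = p^{-v_p(x)} = 13^{3} = 2197.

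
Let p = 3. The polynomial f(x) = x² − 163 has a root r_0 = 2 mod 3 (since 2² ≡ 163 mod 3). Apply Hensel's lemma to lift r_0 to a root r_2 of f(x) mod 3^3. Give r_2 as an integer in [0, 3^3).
r_2 = 26 (mod 27)

Hensel's recurrence: r_{i+1} = r_i − f(r_i)·(f′(r_i))^{-1} mod 3^{i+2}, with f′(x) = 2x. Iterate:
  r_0 = 2 (mod 3)
  r_1 = 8 (mod 9)
  r_2 = 26 (mod 27)
Final: r_2 = 26, and one checks f(r_2) ≡ 0 mod 3^3.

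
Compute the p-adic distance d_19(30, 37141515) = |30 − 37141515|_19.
d_19(30, 37141515) = 1/2476099

Step 1 — x − y = 30 − 37141515 = -37141485. Step 2 — v_19(-37141485) = 5 (factor: -37141485 = −(19^5 · 15); the sign does not affect v_p). Step 3 — |x − y|_19 = 19^{-5} = 1/2476099.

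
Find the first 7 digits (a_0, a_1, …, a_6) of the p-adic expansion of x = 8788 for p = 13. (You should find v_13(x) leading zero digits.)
(a_0, …, a_6) = (0, 0, 0, 4, 0, 0, 0)

v_13(8788) = 3, so a_0 = ... = a_2 = 0. Factor out: x = 13^3 · u with u = 4 a unit in ℤ_13. Expand u iteratively via a_{v+i} = u_i mod 13, u_{i+1} = (u_i − a_{v+i})/13:
  u_0 = 4;  a_3 = 4;  u_1 = (u_0 − 4)/13 = 0
  u_1 = 0;  a_4 = 0;  u_2 = (u_1 − 0)/13 = 0
  u_2 = 0;  a_5 = 0;  u_3 = (u_2 − 0)/13 = 0
  u_3 = 0;  a_6 = 0;  u_4 = (u_3 − 0)/13 = 0
Digits: (0, 0, 0, 4, 0, 0, 0).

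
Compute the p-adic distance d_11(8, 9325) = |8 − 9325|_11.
d_11(8, 9325) = 1/1331

Step 1 — x − y = 8 − 9325 = -9317. Step 2 — v_11(-9317) = 3 (factor: -9317 = −(11^3 · 7); the sign does not affect v_p). Step 3 — |x − y|_11 = 11^{-3} = 1/1331.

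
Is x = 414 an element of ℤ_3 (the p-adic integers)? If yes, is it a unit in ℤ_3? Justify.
x ∈ ℤ_3 but not a unit; v_3(x) = 2 > 0

ℤ_3 = {x ∈ ℚ_3 : v_3(x) ≥ 0} and ℤ_3^× = {x ∈ ℤ_3 : v_3(x) = 0}. Here v_3(414) = v_3(num) − v_3(den) = 2; compare against these criteria.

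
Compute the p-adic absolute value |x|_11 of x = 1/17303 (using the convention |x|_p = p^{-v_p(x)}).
|1/17303|_11 = 1331

Step 1 — compute v_11(x) by factoring powers of 11 out of the numerator and denominator: v_11(1/17303) = -3. Step 2 — apply |x|_p = p^{-v_p(x)} = 11^{3} = 1331.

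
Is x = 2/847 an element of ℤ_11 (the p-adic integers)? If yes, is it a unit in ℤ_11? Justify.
x ∉ ℤ_11 (v_11(x) = -2 < 0)

ℤ_11 = {x ∈ ℚ_11 : v_11(x) ≥ 0} and ℤ_11^× = {x ∈ ℤ_11 : v_11(x) = 0}. Here v_11(2/847) = v_11(num) − v_11(den) = -2; compare against these criteria.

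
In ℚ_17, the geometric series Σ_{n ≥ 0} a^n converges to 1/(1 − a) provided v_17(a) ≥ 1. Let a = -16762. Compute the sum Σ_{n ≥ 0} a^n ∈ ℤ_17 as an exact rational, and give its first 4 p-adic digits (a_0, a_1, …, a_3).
Σ a^n = 1/(1 − a) = 1/16763;  first 4 digits = (1, 0, 10, 13)

v_17(a) = 2 ≥ 1, so the series converges in ℤ_17 to 1/(1 − a) = 1/(1 − (-16762)) = 1/16763. Expand this rational in ℤ_17: compute digits iteratively via d_i = x_i mod 17, x_{i+1} = (x_i − d_i)/17. The first 4 digits are (1, 0, 10, 13).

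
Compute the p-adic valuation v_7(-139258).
v_7(-139258) = 4

v_7(n) is the largest exponent k such that 7^k divides n. Factor out: -139258 = -7^4 · 58. (Sign doesn't affect v_p.) So v_7(-139258) = 4.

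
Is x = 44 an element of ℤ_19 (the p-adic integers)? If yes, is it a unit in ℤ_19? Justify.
x ∈ ℤ_19^× (unit); v_19(x) = 0

ℤ_19 = {x ∈ ℚ_19 : v_19(x) ≥ 0} and ℤ_19^× = {x ∈ ℤ_19 : v_19(x) = 0}. Here v_19(44) = v_19(num) − v_19(den) = 0; compare against these criteria.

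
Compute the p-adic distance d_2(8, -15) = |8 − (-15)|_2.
d_2(8, -15) = 1

Step 1 — x − y = 8 − (-15) = 23. Step 2 — v_2(23) = 0 (factor: 23 = (2^0 · 23); the sign does not affect v_p). Step 3 — |x − y|_2 = 2^{0} = 1.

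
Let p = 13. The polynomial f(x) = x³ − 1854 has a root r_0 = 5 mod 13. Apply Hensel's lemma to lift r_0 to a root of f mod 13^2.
r_1 = 161 (mod 169)

Hensel: r_{i+1} = r_i − f(r_i)/f′(r_i) mod 13^{i+2}, where f′(x) = 3x². Iterate:
  r_0 = 5 (mod 13)
  r_1 = 161 (mod 169)
Final: r = 161 with f(r) ≡ 0 mod 13^2.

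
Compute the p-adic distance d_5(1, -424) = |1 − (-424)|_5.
d_5(1, -424) = 1/25

Step 1 — x − y = 1 − (-424) = 425. Step 2 — v_5(425) = 2 (factor: 425 = (5^2 · 17); the sign does not affect v_p). Step 3 — |x − y|_5 = 5^{-2} = 1/25.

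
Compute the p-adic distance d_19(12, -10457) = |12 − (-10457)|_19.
d_19(12, -10457) = 1/361

Step 1 — x − y = 12 − (-10457) = 10469. Step 2 — v_19(10469) = 2 (factor: 10469 = (19^2 · 29); the sign does not affect v_p). Step 3 — |x − y|_19 = 19^{-2} = 1/361.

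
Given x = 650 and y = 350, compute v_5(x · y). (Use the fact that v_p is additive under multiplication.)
v_5(227500) = 4

v_p(x) = 2 (factor: 650 = 5^2 · 26); v_p(y) = 2 (factor: 350 = 5^2 · 14). Additivity: v_p(xy) = v_p(x) + v_p(y) = 2 + 2 = 4. (Direct check: xy = 227500 = 5^4 · (364).)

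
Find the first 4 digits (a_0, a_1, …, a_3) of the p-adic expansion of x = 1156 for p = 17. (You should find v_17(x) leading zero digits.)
(a_0, …, a_3) = (0, 0, 4, 0)

v_17(1156) = 2, so a_0 = ... = a_1 = 0. Factor out: x = 17^2 · u with u = 4 a unit in ℤ_17. Expand u iteratively via a_{v+i} = u_i mod 17, u_{i+1} = (u_i − a_{v+i})/17:
  u_0 = 4;  a_2 = 4;  u_1 = (u_0 − 4)/17 = 0
  u_1 = 0;  a_3 = 0;  u_2 = (u_1 − 0)/17 = 0
Digits: (0, 0, 4, 0).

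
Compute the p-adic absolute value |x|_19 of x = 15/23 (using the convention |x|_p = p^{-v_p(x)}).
|15/23|_19 = 1

Step 1 — compute v_19(x) by factoring powers of 19 out of the numerator and denominator: v_19(15/23) = 0. Step 2 — apply |x|_p = p^{-v_p(x)} = 19^{0} = 1.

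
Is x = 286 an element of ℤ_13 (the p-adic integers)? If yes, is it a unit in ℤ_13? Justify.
x ∈ ℤ_13 but not a unit; v_13(x) = 1 > 0

ℤ_13 = {x ∈ ℚ_13 : v_13(x) ≥ 0} and ℤ_13^× = {x ∈ ℤ_13 : v_13(x) = 0}. Here v_13(286) = v_13(num) − v_13(den) = 1; compare against these criteria.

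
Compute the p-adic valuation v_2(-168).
v_2(-168) = 3

v_2(n) is the largest exponent k such that 2^k divides n. Factor out: -168 = -2^3 · 21. (Sign doesn't affect v_p.) So v_2(-168) = 3.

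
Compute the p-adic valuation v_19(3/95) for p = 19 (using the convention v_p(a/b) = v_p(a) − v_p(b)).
v_19(3/95) = -1

Factor powers of 19 from the numerator and denominator of the reduced fraction: 3 = 19^0 · 3 and 95 = 19^1 · 5. Apply v_p(a/b) = v_p(a) − v_p(b): v_19(3/95) = 0 − 1 = -1.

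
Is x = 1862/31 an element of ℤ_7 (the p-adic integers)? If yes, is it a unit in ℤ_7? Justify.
x ∈ ℤ_7 but not a unit; v_7(x) = 2 > 0

ℤ_7 = {x ∈ ℚ_7 : v_7(x) ≥ 0} and ℤ_7^× = {x ∈ ℤ_7 : v_7(x) = 0}. Here v_7(1862/31) = v_7(num) − v_7(den) = 2; compare against these criteria.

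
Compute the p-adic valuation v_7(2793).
v_7(2793) = 2

v_7(n) is the largest exponent k such that 7^k divides n. Factor out: 2793 = 7^2 · 57. (Sign doesn't affect v_p.) So v_7(2793) = 2.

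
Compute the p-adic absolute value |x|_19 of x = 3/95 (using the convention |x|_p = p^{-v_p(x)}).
|3/95|_19 = 19

Step 1 — compute v_19(x) by factoring powers of 19 out of the numerator and denominator: v_19(3/95) = -1. Step 2 — apply |x|_p = p^{-v_p(x)} = 19^{1} = 19.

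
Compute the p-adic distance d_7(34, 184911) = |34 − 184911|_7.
d_7(34, 184911) = 1/16807

Step 1 — x − y = 34 − 184911 = -184877. Step 2 — v_7(-184877) = 5 (factor: -184877 = −(7^5 · 11); the sign does not affect v_p). Step 3 — |x − y|_7 = 7^{-5} = 1/16807.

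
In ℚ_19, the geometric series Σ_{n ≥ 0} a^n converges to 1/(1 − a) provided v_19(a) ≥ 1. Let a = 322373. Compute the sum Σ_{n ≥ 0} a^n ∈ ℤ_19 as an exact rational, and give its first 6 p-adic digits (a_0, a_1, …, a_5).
Σ a^n = 1/(1 − a) = -1/322372;  first 6 digits = (1, 0, 0, 9, 2, 0)

v_19(a) = 3 ≥ 1, so the series converges in ℤ_19 to 1/(1 − a) = 1/(1 − 322373) = -1/322372. Expand this rational in ℤ_19: compute digits iteratively via d_i = x_i mod 19, x_{i+1} = (x_i − d_i)/19. The first 6 digits are (1, 0, 0, 9, 2, 0).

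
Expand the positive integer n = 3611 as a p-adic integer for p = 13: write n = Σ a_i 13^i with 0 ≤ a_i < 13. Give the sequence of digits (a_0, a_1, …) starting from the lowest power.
(a_0, a_1, …) = (10, 4, 8, 1)

Repeated division by 13 gives the digits low-to-high: 3611 = 10 + 4·13^1 + 8·13^2 + 1·13^3. Digit sequence: (10, 4, 8, 1).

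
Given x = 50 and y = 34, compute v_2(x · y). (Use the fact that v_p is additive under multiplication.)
v_2(1700) = 2

v_p(x) = 1 (factor: 50 = 2^1 · 25); v_p(y) = 1 (factor: 34 = 2^1 · 17). Additivity: v_p(xy) = v_p(x) + v_p(y) = 1 + 1 = 2. (Direct check: xy = 1700 = 2^2 · (425).)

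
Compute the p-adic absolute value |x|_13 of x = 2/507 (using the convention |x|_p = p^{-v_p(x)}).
|2/507|_13 = 169

Step 1 — compute v_13(x) by factoring powers of 13 out of the numerator and denominator: v_13(2/507) = -2. Step 2 — apply |x|_p = p^{-v_p(x)} = 13^{2} = 169.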